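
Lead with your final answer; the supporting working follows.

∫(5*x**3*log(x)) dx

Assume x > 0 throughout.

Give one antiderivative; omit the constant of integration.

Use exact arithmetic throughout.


The answer is 5*x**4*log(x)/4 - 5*x**4/16.
Step 1. Integrate ∫(5*x**3*log(x)) dx by parts with u = log(x), dv = (5*x**3) dx, so v = 5*x**4/4 [assuming x > 0]: now 5*x**4*log(x)/4 + ∫(-5*x**3/4) dx.
Step 2. Evaluate the standard form: now 5*x**4*log(x)/4 - 5*x**4/16.
Answer: 5*x**4*log(x)/4 - 5*x**4/16.


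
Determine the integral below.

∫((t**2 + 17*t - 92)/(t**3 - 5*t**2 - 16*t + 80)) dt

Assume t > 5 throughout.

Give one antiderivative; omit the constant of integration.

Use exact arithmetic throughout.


Answer: 2*log(t - 5) + log(t - 4) - 2*log(t + 4).


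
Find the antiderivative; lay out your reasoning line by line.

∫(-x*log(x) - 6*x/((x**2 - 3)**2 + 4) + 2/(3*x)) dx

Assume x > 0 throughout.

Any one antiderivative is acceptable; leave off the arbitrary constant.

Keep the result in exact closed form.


Step 1. Rewrite: now ∫(2/(3*x)) dx + ∫(-6*x/((x**2 - 3)**2 + 4)) dx + ∫(-x*log(x)) dx.
Step 2. Evaluate the standard form [assuming x > 0]: now 2*log(x)/3 + ∫(-6*x/((x**2 - 3)**2 + 4)) dx + ∫(-x*log(x)) dx.
Step 3. Integrate ∫(-x*log(x)) dx by parts with u = log(x), dv = (-x) dx, so v = -x**2/2 [assuming x > 0]: now -x**2*log(x)/2 + 2*log(x)/3 + ∫(x/2) dx + ∫(-6*x/((x**2 - 3)**2 + 4)) dx.
Step 4. Evaluate the standard form: now -x**2*log(x)/2 + x**2/4 + 2*log(x)/3 + ∫(-6*x/((x**2 - 3)**2 + 4)) dx.
Step 5. Substitute u = x**2 - 3, turning ∫(-6*x/((x**2 - 3)**2 + 4)) dx into ∫(-3/(u**2 + 4)) du: now -x**2*log(x)/2 + x**2/4 + 2*log(x)/3 + ∫(-3/(u**2 + 4)) du.
Step 6. Evaluate the standard form: now -x**2*log(x)/2 + x**2/4 + 2*log(x)/3 - 3*atan(u/2)/2.
Step 7. Substitute back u = x**2 - 3: now -x**2*log(x)/2 + x**2/4 + 2*log(x)/3 - 3*atan(x**2/2 - 3/2)/2.
Answer: -x**2*log(x)/2 + x**2/4 + 2*log(x)/3 - 3*atan(x**2/2 - 3/2)/2.


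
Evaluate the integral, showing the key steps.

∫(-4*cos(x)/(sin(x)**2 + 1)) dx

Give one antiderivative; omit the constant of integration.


Step 1. Substitute u = sin(x), turning ∫(-4*cos(x)/(sin(x)**2 + 1)) dx into ∫(-4/(u**2 + 1)) du: now ∫(-4/(u**2 + 1)) du.
Step 2. Evaluate the standard form: now -4*atan(u).
Step 3. Substitute back u = sin(x): now -4*atan(sin(x)).
Answer: -4*atan(sin(x)).


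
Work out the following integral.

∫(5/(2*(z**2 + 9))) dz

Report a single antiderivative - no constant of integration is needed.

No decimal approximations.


Answer: 5*atan(z/3)/6.


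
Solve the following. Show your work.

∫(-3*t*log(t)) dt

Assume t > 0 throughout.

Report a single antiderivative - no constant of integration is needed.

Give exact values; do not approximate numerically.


Step 1. Integrate ∫(-3*t*log(t)) dt by parts with u = log(t), dv = (-3*t) dt, so v = -3*t**2/2 [assuming t > 0]: now -3*t**2*log(t)/2 + ∫(3*t/2) dt.
Step 2. Evaluate the standard form: now -3*t**2*log(t)/2 + 3*t**2/4.
Answer: -3*t**2*log(t)/2 + 3*t**2/4.


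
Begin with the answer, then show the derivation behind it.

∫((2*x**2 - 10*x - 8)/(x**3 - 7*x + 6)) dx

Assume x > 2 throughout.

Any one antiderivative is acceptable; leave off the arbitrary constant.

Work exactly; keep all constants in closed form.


The answer is -4*log(x - 2) + 4*log(x - 1) + 2*log(x + 3).
Step 1. Decompose ∫((2*x**2 - 10*x - 8)/(x**3 - 7*x + 6)) dx by partial fractions, (2*x**2 - 10*x - 8)/(x**3 - 7*x + 6) = 2/(x + 3) + 4/(x - 1) - 4/(x - 2): now ∫(-4/(x - 2)) dx + ∫(4/(x - 1)) dx + ∫(2/(x + 3)) dx.
Step 2. Evaluate the standard form [assuming x > 2]: now -4*log(x - 2) + ∫(4/(x - 1)) dx + ∫(2/(x + 3)) dx.
Step 3. Evaluate the standard form [assuming x > -3]: now -4*log(x - 2) + 2*log(x + 3) + ∫(4/(x - 1)) dx.
Step 4. Evaluate the standard form [assuming x > 1]: now -4*log(x - 2) + 4*log(x - 1) + 2*log(x + 3).
Answer: -4*log(x - 2) + 4*log(x - 1) + 2*log(x + 3).


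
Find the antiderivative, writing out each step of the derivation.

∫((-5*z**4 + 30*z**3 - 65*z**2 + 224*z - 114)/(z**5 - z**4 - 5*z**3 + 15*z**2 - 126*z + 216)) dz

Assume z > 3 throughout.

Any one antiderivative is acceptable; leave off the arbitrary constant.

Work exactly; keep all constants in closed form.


Step 1. Decompose ∫((-5*z**4 + 30*z**3 - 65*z**2 + 224*z - 114)/(z**5 - z**4 - 5*z**3 + 15*z**2 - 126*z + 216)) dz by partial fractions, (-5*z**4 + 30*z**3 - 65*z**2 + 224*z - 114)/(z**5 - z**4 - 5*z**3 + 15*z**2 - 126*z + 216) = 2/(z**2 + 9) - 5/(z + 4) - 3/(z - 2) + 3/(z - 3): now ∫(3/(z - 3)) dz + ∫(-3/(z - 2)) dz + ∫(-5/(z + 4)) dz + ∫(2/(z**2 + 9)) dz.
Step 2. Evaluate the standard form [assuming z > 3]: now 3*log(z - 3) + ∫(-3/(z - 2)) dz + ∫(-5/(z + 4)) dz + ∫(2/(z**2 + 9)) dz.
Step 3. Evaluate the standard form [assuming z > 2]: now 3*log(z - 3) - 3*log(z - 2) + ∫(-5/(z + 4)) dz + ∫(2/(z**2 + 9)) dz.
Step 4. Evaluate the standard form [assuming z > -4]: now 3*log(z - 3) - 3*log(z - 2) - 5*log(z + 4) + ∫(2/(z**2 + 9)) dz.
Step 5. Evaluate the standard form: now 3*log(z - 3) - 3*log(z - 2) - 5*log(z + 4) + 2*atan(z/3)/3.
Answer: 3*log(z - 3) - 3*log(z - 2) - 5*log(z + 4) + 2*atan(z/3)/3.


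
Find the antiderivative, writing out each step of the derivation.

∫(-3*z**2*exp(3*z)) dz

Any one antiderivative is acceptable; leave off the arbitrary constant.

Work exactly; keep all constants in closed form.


Step 1. Integrate ∫(-3*z**2*exp(3*z)) dz by parts with u = z**2, dv = (-3*exp(3*z)) dz, so v = -exp(3*z): now -z**2*exp(3*z) + ∫(2*z*exp(3*z)) dz.
Step 2. Integrate ∫(2*z*exp(3*z)) dz by parts with u = z, dv = (2*exp(3*z)) dz, so v = 2*exp(3*z)/3: now -z**2*exp(3*z) + 2*z*exp(3*z)/3 + ∫(-2*exp(3*z)/3) dz.
Step 3. Evaluate the standard form: now -z**2*exp(3*z) + 2*z*exp(3*z)/3 - 2*exp(3*z)/9.
Answer: -z**2*exp(3*z) + 2*z*exp(3*z)/3 - 2*exp(3*z)/9.


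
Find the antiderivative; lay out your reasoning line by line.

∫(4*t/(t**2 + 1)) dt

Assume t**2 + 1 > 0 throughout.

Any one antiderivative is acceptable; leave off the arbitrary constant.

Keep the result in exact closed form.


Step 1. Substitute u = t**2 + 1, turning ∫(4*t/(t**2 + 1)) dt into ∫(2/u) du: now ∫(2/u) du.
Step 2. Evaluate the standard form [assuming u > 0]: now 2*log(u).
Step 3. Substitute back u = t**2 + 1: now 2*log(t**2 + 1).
Answer: 2*log(t**2 + 1).


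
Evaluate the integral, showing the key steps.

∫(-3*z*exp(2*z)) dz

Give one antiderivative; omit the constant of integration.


Step 1. Integrate ∫(-3*z*exp(2*z)) dz by parts with u = z, dv = (-3*exp(2*z)) dz, so v = -3*exp(2*z)/2: now -3*z*exp(2*z)/2 + ∫(3*exp(2*z)/2) dz.
Step 2. Evaluate the standard form: now -3*z*exp(2*z)/2 + 3*exp(2*z)/4.
Answer: -3*z*exp(2*z)/2 + 3*exp(2*z)/4.


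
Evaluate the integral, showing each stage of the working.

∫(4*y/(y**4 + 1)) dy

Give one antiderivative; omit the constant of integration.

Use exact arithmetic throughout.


Step 1. Substitute u = y**2, turning ∫(4*y/(y**4 + 1)) dy into ∫(2/(u**2 + 1)) du: now ∫(2/(u**2 + 1)) du.
Step 2. Evaluate the standard form: now 2*atan(u).
Step 3. Substitute back u = y**2: now 2*atan(y**2).
Answer: 2*atan(y**2).


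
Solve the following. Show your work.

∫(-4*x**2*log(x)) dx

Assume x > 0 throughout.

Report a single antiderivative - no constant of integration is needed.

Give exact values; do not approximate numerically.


Step 1. Integrate ∫(-4*x**2*log(x)) dx by parts with u = log(x), dv = (-4*x**2) dx, so v = -4*x**3/3 [assuming x > 0]: now -4*x**3*log(x)/3 + ∫(4*x**2/3) dx.
Step 2. Evaluate the standard form: now -4*x**3*log(x)/3 + 4*x**3/9.
Answer: -4*x**3*log(x)/3 + 4*x**3/9.


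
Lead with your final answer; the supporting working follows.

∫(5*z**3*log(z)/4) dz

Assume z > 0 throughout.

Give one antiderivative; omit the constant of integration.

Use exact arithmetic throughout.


The answer is 5*z**4*log(z)/16 - 5*z**4/64.
Step 1. Integrate ∫(5*z**3*log(z)/4) dz by parts with u = log(z), dv = (5*z**3/4) dz, so v = 5*z**4/16 [assuming z > 0]: now 5*z**4*log(z)/16 + ∫(-5*z**3/16) dz.
Step 2. Evaluate the standard form: now 5*z**4*log(z)/16 - 5*z**4/64.
Answer: 5*z**4*log(z)/16 - 5*z**4/64.


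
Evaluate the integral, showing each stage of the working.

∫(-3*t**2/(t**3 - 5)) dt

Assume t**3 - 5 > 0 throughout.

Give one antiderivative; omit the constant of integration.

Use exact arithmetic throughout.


Step 1. Substitute u = t**3 - 5, turning ∫(-3*t**2/(t**3 - 5)) dt into ∫(-1/u) du: now ∫(-1/u) du.
Step 2. Evaluate the standard form [assuming u > 0]: now -log(u).
Step 3. Substitute back u = t**3 - 5: now -log(t**3 - 5).
Answer: -log(t**3 - 5).


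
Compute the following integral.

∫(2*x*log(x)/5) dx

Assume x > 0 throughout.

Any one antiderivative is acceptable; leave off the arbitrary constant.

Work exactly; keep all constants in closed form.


Answer: x**2*log(x)/5 - x**2/10.


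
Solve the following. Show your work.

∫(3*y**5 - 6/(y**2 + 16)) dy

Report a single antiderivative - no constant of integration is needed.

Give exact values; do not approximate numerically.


Step 1. Rewrite: now ∫(3*y**5) dy + ∫(-6/(y**2 + 16)) dy.
Step 2. Evaluate the standard form: now -3*atan(y/4)/2 + ∫(3*y**5) dy.
Step 3. Evaluate the standard form: now y**6/2 - 3*atan(y/4)/2.
Answer: y**6/2 - 3*atan(y/4)/2.


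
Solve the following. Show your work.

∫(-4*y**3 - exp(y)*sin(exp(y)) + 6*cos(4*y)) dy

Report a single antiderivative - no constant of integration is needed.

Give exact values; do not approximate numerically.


Step 1. Rewrite: now ∫(-4*y**3) dy + ∫(-exp(y)*sin(exp(y))) dy + ∫(6*cos(4*y)) dy.
Step 2. Evaluate the standard form: now 3*sin(4*y)/2 + ∫(-4*y**3) dy + ∫(-exp(y)*sin(exp(y))) dy.
Step 3. Evaluate the standard form: now -y**4 + 3*sin(4*y)/2 + ∫(-exp(y)*sin(exp(y))) dy.
Step 4. Substitute u = exp(y), turning ∫(-exp(y)*sin(exp(y))) dy into ∫(-sin(u)) du: now -y**4 + 3*sin(4*y)/2 + ∫(-sin(u)) du.
Step 5. Evaluate the standard form: now -y**4 + 3*sin(4*y)/2 + cos(u).
Step 6. Substitute back u = exp(y): now -y**4 + 3*sin(4*y)/2 + cos(exp(y)).
Answer: -y**4 + 3*sin(4*y)/2 + cos(exp(y)).


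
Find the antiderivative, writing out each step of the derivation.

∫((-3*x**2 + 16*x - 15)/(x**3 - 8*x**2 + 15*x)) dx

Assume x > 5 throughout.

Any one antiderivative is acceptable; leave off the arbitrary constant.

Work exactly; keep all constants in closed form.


Step 1. Decompose ∫((-3*x**2 + 16*x - 15)/(x**3 - 8*x**2 + 15*x)) dx by partial fractions, (-3*x**2 + 16*x - 15)/(x**3 - 8*x**2 + 15*x) = -1/(x - 3) - 1/(x - 5) - 1/x: now ∫(-1/x) dx + ∫(-1/(x - 5)) dx + ∫(-1/(x - 3)) dx.
Step 2. Evaluate the standard form [assuming x > 5]: now -log(x - 5) + ∫(-1/x) dx + ∫(-1/(x - 3)) dx.
Step 3. Evaluate the standard form [assuming x > 3]: now -log(x - 5) - log(x - 3) + ∫(-1/x) dx.
Step 4. Evaluate the standard form [assuming x > 0]: now -log(x) - log(x - 5) - log(x - 3).
Answer: -log(x) - log(x - 5) - log(x - 3).


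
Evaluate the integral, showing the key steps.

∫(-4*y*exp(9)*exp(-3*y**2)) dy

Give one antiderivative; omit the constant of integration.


Step 1. Substitute u = y**2 - 3, turning ∫(-4*y*exp(9)*exp(-3*y**2)) dy into ∫(-2*exp(-3*u)) du: now ∫(-2*exp(-3*u)) du.
Step 2. Evaluate the standard form: now 2*exp(-3*u)/3.
Step 3. Substitute back u = y**2 - 3: now 2*exp(9 - 3*y**2)/3.
Answer: 2*exp(9 - 3*y**2)/3.


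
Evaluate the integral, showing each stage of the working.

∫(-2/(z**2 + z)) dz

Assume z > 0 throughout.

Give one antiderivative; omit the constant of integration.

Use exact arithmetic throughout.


Step 1. Decompose ∫(-2/(z**2 + z)) dz by partial fractions, -2/(z**2 + z) = 2/(z + 1) - 2/z: now ∫(-2/z) dz + ∫(2/(z + 1)) dz.
Step 2. Evaluate the standard form [assuming z > -1]: now 2*log(z + 1) + ∫(-2/z) dz.
Step 3. Evaluate the standard form [assuming z > 0]: now -2*log(z) + 2*log(z + 1).
Answer: -2*log(z) + 2*log(z + 1).


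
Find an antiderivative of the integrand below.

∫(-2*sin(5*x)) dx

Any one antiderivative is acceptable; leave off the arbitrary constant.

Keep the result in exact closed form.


Answer: 2*cos(5*x)/5.


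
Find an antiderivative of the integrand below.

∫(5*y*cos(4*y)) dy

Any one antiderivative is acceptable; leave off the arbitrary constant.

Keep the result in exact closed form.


Answer: 5*y*sin(4*y)/4 + 5*cos(4*y)/16.


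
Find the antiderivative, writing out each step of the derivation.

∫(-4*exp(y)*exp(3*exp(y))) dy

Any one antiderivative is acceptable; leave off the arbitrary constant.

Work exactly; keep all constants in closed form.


Step 1. Substitute u = exp(y), turning ∫(-4*exp(y)*exp(3*exp(y))) dy into ∫(-4*exp(3*u)) du: now ∫(-4*exp(3*u)) du.
Step 2. Evaluate the standard form: now -4*exp(3*u)/3.
Step 3. Substitute back u = exp(y): now -4*exp(3*exp(y))/3.
Answer: -4*exp(3*exp(y))/3.


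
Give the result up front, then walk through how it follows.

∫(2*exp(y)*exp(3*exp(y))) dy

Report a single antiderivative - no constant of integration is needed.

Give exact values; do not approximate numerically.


The answer is 2*exp(3*exp(y))/3.
Step 1. Substitute u = exp(y), turning ∫(2*exp(y)*exp(3*exp(y))) dy into ∫(2*exp(3*u)) du: now ∫(2*exp(3*u)) du.
Step 2. Evaluate the standard form: now 2*exp(3*u)/3.
Step 3. Substitute back u = exp(y): now 2*exp(3*exp(y))/3.
Answer: 2*exp(3*exp(y))/3.


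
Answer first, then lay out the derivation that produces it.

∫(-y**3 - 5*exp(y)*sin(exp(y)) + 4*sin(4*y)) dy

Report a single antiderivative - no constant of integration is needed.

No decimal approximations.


The answer is -y**4/4 - cos(4*y) + 5*cos(exp(y)).
Step 1. Rewrite: now ∫(-y**3) dy + ∫(-5*exp(y)*sin(exp(y))) dy + ∫(4*sin(4*y)) dy.
Step 2. Evaluate the standard form: now -cos(4*y) + ∫(-y**3) dy + ∫(-5*exp(y)*sin(exp(y))) dy.
Step 3. Substitute u = exp(y), turning ∫(-5*exp(y)*sin(exp(y))) dy into ∫(-5*sin(u)) du: now -cos(4*y) + ∫(-y**3) dy + ∫(-5*sin(u)) du.
Step 4. Evaluate the standard form: now 5*cos(u) - cos(4*y) + ∫(-y**3) dy.
Step 5. Substitute back u = exp(y): now -cos(4*y) + 5*cos(exp(y)) + ∫(-y**3) dy.
Step 6. Evaluate the standard form: now -y**4/4 - cos(4*y) + 5*cos(exp(y)).
Answer: -y**4/4 - cos(4*y) + 5*cos(exp(y)).


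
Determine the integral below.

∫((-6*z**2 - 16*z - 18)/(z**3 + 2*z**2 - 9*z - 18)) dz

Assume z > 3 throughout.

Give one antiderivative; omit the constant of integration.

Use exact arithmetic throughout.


Answer: -4*log(z - 3) + 2*log(z + 2) - 4*log(z + 3).


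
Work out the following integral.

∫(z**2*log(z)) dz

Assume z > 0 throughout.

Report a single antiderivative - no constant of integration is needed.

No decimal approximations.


Answer: z**3*log(z)/3 - z**3/9.


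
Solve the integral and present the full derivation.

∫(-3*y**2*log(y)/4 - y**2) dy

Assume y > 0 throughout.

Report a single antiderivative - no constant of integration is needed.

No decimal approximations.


Step 1. Rewrite: now ∫(-y**2) dy + ∫(-3*y**2*log(y)/4) dy.
Step 2. Evaluate the standard form: now -y**3/3 + ∫(-3*y**2*log(y)/4) dy.
Step 3. Integrate ∫(-3*y**2*log(y)/4) dy by parts with u = log(y), dv = (-3*y**2/4) dy, so v = -y**3/4 [assuming y > 0]: now -y**3*log(y)/4 - y**3/3 + ∫(y**2/4) dy.
Step 4. Evaluate the standard form: now -y**3*log(y)/4 - y**3/4.
Answer: -y**3*log(y)/4 - y**3/4.


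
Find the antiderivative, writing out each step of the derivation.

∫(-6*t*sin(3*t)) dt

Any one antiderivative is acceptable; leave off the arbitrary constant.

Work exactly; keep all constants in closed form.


Step 1. Integrate ∫(-6*t*sin(3*t)) dt by parts with u = t, dv = (-6*sin(3*t)) dt, so v = 2*cos(3*t): now 2*t*cos(3*t) + ∫(-2*cos(3*t)) dt.
Step 2. Evaluate the standard form: now 2*t*cos(3*t) - 2*sin(3*t)/3.
Answer: 2*t*cos(3*t) - 2*sin(3*t)/3.


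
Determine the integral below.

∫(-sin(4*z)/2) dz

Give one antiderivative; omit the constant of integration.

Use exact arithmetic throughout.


Answer: cos(4*z)/8.


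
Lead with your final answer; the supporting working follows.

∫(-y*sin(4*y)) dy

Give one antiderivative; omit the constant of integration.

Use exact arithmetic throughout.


The answer is y*cos(4*y)/4 - sin(4*y)/16.
Step 1. Integrate ∫(-y*sin(4*y)) dy by parts with u = y, dv = (-sin(4*y)) dy, so v = cos(4*y)/4: now y*cos(4*y)/4 + ∫(-cos(4*y)/4) dy.
Step 2. Evaluate the standard form: now y*cos(4*y)/4 - sin(4*y)/16.
Answer: y*cos(4*y)/4 - sin(4*y)/16.


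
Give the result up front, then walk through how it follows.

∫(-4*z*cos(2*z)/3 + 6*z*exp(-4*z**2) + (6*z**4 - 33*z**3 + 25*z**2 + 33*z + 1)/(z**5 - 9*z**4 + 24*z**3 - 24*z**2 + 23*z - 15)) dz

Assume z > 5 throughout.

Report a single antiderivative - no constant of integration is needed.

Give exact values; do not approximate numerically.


The answer is -2*z*sin(2*z)/3 + 2*log(z - 5) + 2*log(z - 3) + 2*log(z - 1) - cos(2*z)/3 + 3*atan(z) - 3*exp(-4*z**2)/4.
Step 1. Rewrite: now ∫(6*z*exp(-4*z**2)) dz + ∫(-4*z*cos(2*z)/3) dz + ∫((6*z**4 - 33*z**3 + 25*z**2 + 33*z + 1)/(z**5 - 9*z**4 + 24*z**3 - 24*z**2 + 23*z - 15)) dz.
Step 2. Integrate ∫(-4*z*cos(2*z)/3) dz by parts with u = z, dv = (-4*cos(2*z)/3) dz, so v = -2*sin(2*z)/3: now -2*z*sin(2*z)/3 + ∫(6*z*exp(-4*z**2)) dz + ∫((6*z**4 - 33*z**3 + 25*z**2 + 33*z + 1)/(z**5 - 9*z**4 + 24*z**3 - 24*z**2 + 23*z - 15)) dz + ∫(2*sin(2*z)/3) dz.
Step 3. Evaluate the standard form: now -2*z*sin(2*z)/3 - cos(2*z)/3 + ∫(6*z*exp(-4*z**2)) dz + ∫((6*z**4 - 33*z**3 + 25*z**2 + 33*z + 1)/(z**5 - 9*z**4 + 24*z**3 - 24*z**2 + 23*z - 15)) dz.
Step 4. Decompose ∫((6*z**4 - 33*z**3 + 25*z**2 + 33*z + 1)/(z**5 - 9*z**4 + 24*z**3 - 24*z**2 + 23*z - 15)) dz by partial fractions, (6*z**4 - 33*z**3 + 25*z**2 + 33*z + 1)/(z**5 - 9*z**4 + 24*z**3 - 24*z**2 + 23*z - 15) = 3/(z**2 + 1) + 2/(z - 1) + 2/(z - 3) + 2/(z - 5): now -2*z*sin(2*z)/3 - cos(2*z)/3 + ∫(6*z*exp(-4*z**2)) dz + ∫(2/(z - 5)) dz + ∫(2/(z - 3)) dz + ∫(2/(z - 1)) dz + ∫(3/(z**2 + 1)) dz.
Step 5. Evaluate the standard form [assuming z > 3]: now -2*z*sin(2*z)/3 + 2*log(z - 3) - cos(2*z)/3 + ∫(6*z*exp(-4*z**2)) dz + ∫(2/(z - 5)) dz + ∫(2/(z - 1)) dz + ∫(3/(z**2 + 1)) dz.
Step 6. Evaluate the standard form [assuming z > 5]: now -2*z*sin(2*z)/3 + 2*log(z - 5) + 2*log(z - 3) - cos(2*z)/3 + ∫(6*z*exp(-4*z**2)) dz + ∫(2/(z - 1)) dz + ∫(3/(z**2 + 1)) dz.
Step 7. Evaluate the standard form [assuming z > 1]: now -2*z*sin(2*z)/3 + 2*log(z - 5) + 2*log(z - 3) + 2*log(z - 1) - cos(2*z)/3 + ∫(6*z*exp(-4*z**2)) dz + ∫(3/(z**2 + 1)) dz.
Step 8. Evaluate the standard form: now -2*z*sin(2*z)/3 + 2*log(z - 5) + 2*log(z - 3) + 2*log(z - 1) - cos(2*z)/3 + 3*atan(z) + ∫(6*z*exp(-4*z**2)) dz.
Step 9. Substitute u = z**2, turning ∫(6*z*exp(-4*z**2)) dz into ∫(3*exp(-4*u)) du: now -2*z*sin(2*z)/3 + 2*log(z - 5) + 2*log(z - 3) + 2*log(z - 1) - cos(2*z)/3 + 3*atan(z) + ∫(3*exp(-4*u)) du.
Step 10. Evaluate the standard form: now -2*z*sin(2*z)/3 + 2*log(z - 5) + 2*log(z - 3) + 2*log(z - 1) - cos(2*z)/3 + 3*atan(z) - 3*exp(-4*u)/4.
Step 11. Substitute back u = z**2: now -2*z*sin(2*z)/3 + 2*log(z - 5) + 2*log(z - 3) + 2*log(z - 1) - cos(2*z)/3 + 3*atan(z) - 3*exp(-4*z**2)/4.
Answer: -2*z*sin(2*z)/3 + 2*log(z - 5) + 2*log(z - 3) + 2*log(z - 1) - cos(2*z)/3 + 3*atan(z) - 3*exp(-4*z**2)/4.


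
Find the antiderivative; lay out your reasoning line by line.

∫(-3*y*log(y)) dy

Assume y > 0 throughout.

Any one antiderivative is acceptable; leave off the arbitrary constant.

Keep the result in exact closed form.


Step 1. Integrate ∫(-3*y*log(y)) dy by parts with u = log(y), dv = (-3*y) dy, so v = -3*y**2/2 [assuming y > 0]: now -3*y**2*log(y)/2 + ∫(3*y/2) dy.
Step 2. Evaluate the standard form: now -3*y**2*log(y)/2 + 3*y**2/4.
Answer: -3*y**2*log(y)/2 + 3*y**2/4.


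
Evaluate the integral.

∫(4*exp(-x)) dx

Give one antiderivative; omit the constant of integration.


Answer: -4*exp(-x).


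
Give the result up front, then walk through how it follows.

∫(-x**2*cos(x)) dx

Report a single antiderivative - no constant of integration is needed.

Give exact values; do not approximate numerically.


The answer is -x**2*sin(x) - 2*x*cos(x) + 2*sin(x).
Step 1. Integrate ∫(-x**2*cos(x)) dx by parts with u = x**2, dv = (-cos(x)) dx, so v = -sin(x): now -x**2*sin(x) + ∫(2*x*sin(x)) dx.
Step 2. Integrate ∫(2*x*sin(x)) dx by parts with u = x, dv = (2*sin(x)) dx, so v = -2*cos(x): now -x**2*sin(x) - 2*x*cos(x) + ∫(2*cos(x)) dx.
Step 3. Evaluate the standard form: now -x**2*sin(x) - 2*x*cos(x) + 2*sin(x).
Answer: -x**2*sin(x) - 2*x*cos(x) + 2*sin(x).


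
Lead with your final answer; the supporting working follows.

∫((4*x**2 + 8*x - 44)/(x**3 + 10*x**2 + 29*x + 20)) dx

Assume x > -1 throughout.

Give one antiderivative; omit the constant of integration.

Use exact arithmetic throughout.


The answer is -4*log(x + 1) + 4*log(x + 4) + 4*log(x + 5).
Step 1. Decompose ∫((4*x**2 + 8*x - 44)/(x**3 + 10*x**2 + 29*x + 20)) dx by partial fractions, (4*x**2 + 8*x - 44)/(x**3 + 10*x**2 + 29*x + 20) = 4/(x + 5) + 4/(x + 4) - 4/(x + 1): now ∫(-4/(x + 1)) dx + ∫(4/(x + 4)) dx + ∫(4/(x + 5)) dx.
Step 2. Evaluate the standard form [assuming x > -4]: now 4*log(x + 4) + ∫(-4/(x + 1)) dx + ∫(4/(x + 5)) dx.
Step 3. Evaluate the standard form [assuming x > -5]: now 4*log(x + 4) + 4*log(x + 5) + ∫(-4/(x + 1)) dx.
Step 4. Evaluate the standard form [assuming x > -1]: now -4*log(x + 1) + 4*log(x + 4) + 4*log(x + 5).
Answer: -4*log(x + 1) + 4*log(x + 4) + 4*log(x + 5).


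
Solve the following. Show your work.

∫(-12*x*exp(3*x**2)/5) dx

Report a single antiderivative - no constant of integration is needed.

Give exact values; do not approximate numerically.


Step 1. Substitute u = x**2, turning ∫(-12*x*exp(3*x**2)/5) dx into ∫(-6*exp(3*u)/5) du: now ∫(-6*exp(3*u)/5) du.
Step 2. Evaluate the standard form: now -2*exp(3*u)/5.
Step 3. Substitute back u = x**2: now -2*exp(3*x**2)/5.
Answer: -2*exp(3*x**2)/5.


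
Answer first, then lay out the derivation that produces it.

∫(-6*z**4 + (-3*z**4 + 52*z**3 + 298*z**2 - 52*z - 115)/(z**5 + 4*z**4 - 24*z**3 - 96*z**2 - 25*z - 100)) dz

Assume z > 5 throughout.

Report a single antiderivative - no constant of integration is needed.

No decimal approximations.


The answer is -6*z**5/5 + 5*log(z - 5) - 5*log(z + 4) - 3*log(z + 5) + 4*atan(z).
Step 1. Rewrite: now ∫(-6*z**4) dz + ∫((-3*z**4 + 52*z**3 + 298*z**2 - 52*z - 115)/(z**5 + 4*z**4 - 24*z**3 - 96*z**2 - 25*z - 100)) dz.
Step 2. Evaluate the standard form: now -6*z**5/5 + ∫((-3*z**4 + 52*z**3 + 298*z**2 - 52*z - 115)/(z**5 + 4*z**4 - 24*z**3 - 96*z**2 - 25*z - 100)) dz.
Step 3. Decompose ∫((-3*z**4 + 52*z**3 + 298*z**2 - 52*z - 115)/(z**5 + 4*z**4 - 24*z**3 - 96*z**2 - 25*z - 100)) dz by partial fractions, (-3*z**4 + 52*z**3 + 298*z**2 - 52*z - 115)/(z**5 + 4*z**4 - 24*z**3 - 96*z**2 - 25*z - 100) = 4/(z**2 + 1) - 3/(z + 5) - 5/(z + 4) + 5/(z - 5): now -6*z**5/5 + ∫(5/(z - 5)) dz + ∫(-5/(z + 4)) dz + ∫(-3/(z + 5)) dz + ∫(4/(z**2 + 1)) dz.
Step 4. Evaluate the standard form [assuming z > -4]: now -6*z**5/5 - 5*log(z + 4) + ∫(5/(z - 5)) dz + ∫(-3/(z + 5)) dz + ∫(4/(z**2 + 1)) dz.
Step 5. Evaluate the standard form [assuming z > -5]: now -6*z**5/5 - 5*log(z + 4) - 3*log(z + 5) + ∫(5/(z - 5)) dz + ∫(4/(z**2 + 1)) dz.
Step 6. Evaluate the standard form [assuming z > 5]: now -6*z**5/5 + 5*log(z - 5) - 5*log(z + 4) - 3*log(z + 5) + ∫(4/(z**2 + 1)) dz.
Step 7. Evaluate the standard form: now -6*z**5/5 + 5*log(z - 5) - 5*log(z + 4) - 3*log(z + 5) + 4*atan(z).
Answer: -6*z**5/5 + 5*log(z - 5) - 5*log(z + 4) - 3*log(z + 5) + 4*atan(z).


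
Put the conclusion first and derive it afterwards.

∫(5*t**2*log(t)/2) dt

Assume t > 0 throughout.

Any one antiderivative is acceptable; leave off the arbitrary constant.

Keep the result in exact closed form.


The answer is 5*t**3*log(t)/6 - 5*t**3/18.
Step 1. Integrate ∫(5*t**2*log(t)/2) dt by parts with u = log(t), dv = (5*t**2/2) dt, so v = 5*t**3/6 [assuming t > 0]: now 5*t**3*log(t)/6 + ∫(-5*t**2/6) dt.
Step 2. Evaluate the standard form: now 5*t**3*log(t)/6 - 5*t**3/18.
Answer: 5*t**3*log(t)/6 - 5*t**3/18.


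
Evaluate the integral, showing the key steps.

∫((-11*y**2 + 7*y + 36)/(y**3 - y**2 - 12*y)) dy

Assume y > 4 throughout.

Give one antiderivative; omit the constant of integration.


Step 1. Decompose ∫((-11*y**2 + 7*y + 36)/(y**3 - y**2 - 12*y)) dy by partial fractions, (-11*y**2 + 7*y + 36)/(y**3 - y**2 - 12*y) = -4/(y + 3) - 4/(y - 4) - 3/y: now ∫(-3/y) dy + ∫(-4/(y - 4)) dy + ∫(-4/(y + 3)) dy.
Step 2. Evaluate the standard form [assuming y > 0]: now -3*log(y) + ∫(-4/(y - 4)) dy + ∫(-4/(y + 3)) dy.
Step 3. Evaluate the standard form [assuming y > 4]: now -3*log(y) - 4*log(y - 4) + ∫(-4/(y + 3)) dy.
Step 4. Evaluate the standard form [assuming y > -3]: now -3*log(y) - 4*log(y - 4) - 4*log(y + 3).
Answer: -3*log(y) - 4*log(y - 4) - 4*log(y + 3).


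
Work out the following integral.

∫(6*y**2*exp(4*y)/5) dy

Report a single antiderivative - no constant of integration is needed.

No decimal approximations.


Answer: 3*y**2*exp(4*y)/10 - 3*y*exp(4*y)/20 + 3*exp(4*y)/80.


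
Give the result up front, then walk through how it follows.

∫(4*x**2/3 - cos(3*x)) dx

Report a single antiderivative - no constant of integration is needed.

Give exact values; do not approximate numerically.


The answer is 4*x**3/9 - sin(3*x)/3.
Step 1. Rewrite: now ∫(4*x**2/3) dx + ∫(-cos(3*x)) dx.
Step 2. Evaluate the standard form: now -sin(3*x)/3 + ∫(4*x**2/3) dx.
Step 3. Evaluate the standard form: now 4*x**3/9 - sin(3*x)/3.
Answer: 4*x**3/9 - sin(3*x)/3.


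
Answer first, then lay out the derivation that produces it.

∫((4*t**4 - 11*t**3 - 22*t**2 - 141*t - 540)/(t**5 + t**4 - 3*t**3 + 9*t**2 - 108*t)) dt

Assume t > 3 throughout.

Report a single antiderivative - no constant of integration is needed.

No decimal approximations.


The answer is 5*log(t) - 3*log(t - 3) + 2*log(t + 4) + 2*atan(t/3)/3.
Step 1. Decompose ∫((4*t**4 - 11*t**3 - 22*t**2 - 141*t - 540)/(t**5 + t**4 - 3*t**3 + 9*t**2 - 108*t)) dt by partial fractions, (4*t**4 - 11*t**3 - 22*t**2 - 141*t - 540)/(t**5 + t**4 - 3*t**3 + 9*t**2 - 108*t) = 2/(t**2 + 9) + 2/(t + 4) - 3/(t - 3) + 5/t: now ∫(5/t) dt + ∫(-3/(t - 3)) dt + ∫(2/(t + 4)) dt + ∫(2/(t**2 + 9)) dt.
Step 2. Evaluate the standard form [assuming t > -4]: now 2*log(t + 4) + ∫(5/t) dt + ∫(-3/(t - 3)) dt + ∫(2/(t**2 + 9)) dt.
Step 3. Evaluate the standard form [assuming t > 0]: now 5*log(t) + 2*log(t + 4) + ∫(-3/(t - 3)) dt + ∫(2/(t**2 + 9)) dt.
Step 4. Evaluate the standard form [assuming t > 3]: now 5*log(t) - 3*log(t - 3) + 2*log(t + 4) + ∫(2/(t**2 + 9)) dt.
Step 5. Evaluate the standard form: now 5*log(t) - 3*log(t - 3) + 2*log(t + 4) + 2*atan(t/3)/3.
Answer: 5*log(t) - 3*log(t - 3) + 2*log(t + 4) + 2*atan(t/3)/3.


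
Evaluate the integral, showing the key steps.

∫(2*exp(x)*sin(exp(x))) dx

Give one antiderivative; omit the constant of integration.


Step 1. Substitute u = exp(x), turning ∫(2*exp(x)*sin(exp(x))) dx into ∫(2*sin(u)) du: now ∫(2*sin(u)) du.
Step 2. Evaluate the standard form: now -2*cos(u).
Step 3. Substitute back u = exp(x): now -2*cos(exp(x)).
Answer: -2*cos(exp(x)).


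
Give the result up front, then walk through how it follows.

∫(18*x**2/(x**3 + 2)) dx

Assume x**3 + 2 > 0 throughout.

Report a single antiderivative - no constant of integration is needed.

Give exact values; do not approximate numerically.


The answer is 6*log(x**3 + 2).
Step 1. Substitute u = x**3 + 2, turning ∫(18*x**2/(x**3 + 2)) dx into ∫(6/u) du: now ∫(6/u) du.
Step 2. Evaluate the standard form [assuming u > 0]: now 6*log(u).
Step 3. Substitute back u = x**3 + 2: now 6*log(x**3 + 2).
Answer: 6*log(x**3 + 2).


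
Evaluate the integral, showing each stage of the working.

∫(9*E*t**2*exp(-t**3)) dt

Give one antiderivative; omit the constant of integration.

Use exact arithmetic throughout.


Step 1. Substitute u = t**3 - 1, turning ∫(9*E*t**2*exp(-t**3)) dt into ∫(3*exp(-u)) du: now ∫(3*exp(-u)) du.
Step 2. Evaluate the standard form: now -3*exp(-u).
Step 3. Substitute back u = t**3 - 1: now -3*exp(1 - t**3).
Answer: -3*exp(1 - t**3).


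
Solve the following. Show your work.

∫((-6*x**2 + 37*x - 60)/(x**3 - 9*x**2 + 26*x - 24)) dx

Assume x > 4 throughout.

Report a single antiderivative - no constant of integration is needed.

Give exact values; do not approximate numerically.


Step 1. Decompose ∫((-6*x**2 + 37*x - 60)/(x**3 - 9*x**2 + 26*x - 24)) dx by partial fractions, (-6*x**2 + 37*x - 60)/(x**3 - 9*x**2 + 26*x - 24) = -5/(x - 2) + 3/(x - 3) - 4/(x - 4): now ∫(-4/(x - 4)) dx + ∫(3/(x - 3)) dx + ∫(-5/(x - 2)) dx.
Step 2. Evaluate the standard form [assuming x > 3]: now 3*log(x - 3) + ∫(-4/(x - 4)) dx + ∫(-5/(x - 2)) dx.
Step 3. Evaluate the standard form [assuming x > 2]: now 3*log(x - 3) - 5*log(x - 2) + ∫(-4/(x - 4)) dx.
Step 4. Evaluate the standard form [assuming x > 4]: now -4*log(x - 4) + 3*log(x - 3) - 5*log(x - 2).
Answer: -4*log(x - 4) + 3*log(x - 3) - 5*log(x - 2).


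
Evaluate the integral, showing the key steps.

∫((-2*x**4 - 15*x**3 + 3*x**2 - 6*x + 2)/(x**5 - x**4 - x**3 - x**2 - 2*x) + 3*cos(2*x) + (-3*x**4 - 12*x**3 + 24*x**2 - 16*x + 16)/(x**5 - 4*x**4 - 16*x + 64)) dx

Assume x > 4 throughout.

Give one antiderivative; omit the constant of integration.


Step 1. Rewrite: now ∫((-3*x**4 - 12*x**3 + 24*x**2 - 16*x + 16)/(x**5 - 4*x**4 - 16*x + 64)) dx + ∫((-2*x**4 - 15*x**3 + 3*x**2 - 6*x + 2)/(x**5 - x**4 - x**3 - x**2 - 2*x)) dx + ∫(3*cos(2*x)) dx.
Step 2. Decompose ∫((-2*x**4 - 15*x**3 + 3*x**2 - 6*x + 2)/(x**5 - x**4 - x**3 - x**2 - 2*x)) dx by partial fractions, (-2*x**4 - 15*x**3 + 3*x**2 - 6*x + 2)/(x**5 - x**4 - x**3 - x**2 - 2*x) = -3/(x**2 + 1) + 4/(x + 1) - 5/(x - 2) - 1/x: now ∫(-1/x) dx + ∫((-3*x**4 - 12*x**3 + 24*x**2 - 16*x + 16)/(x**5 - 4*x**4 - 16*x + 64)) dx + ∫(-5/(x - 2)) dx + ∫(4/(x + 1)) dx + ∫(-3/(x**2 + 1)) dx + ∫(3*cos(2*x)) dx.
Step 3. Evaluate the standard form [assuming x > -1]: now 4*log(x + 1) + ∫(-1/x) dx + ∫((-3*x**4 - 12*x**3 + 24*x**2 - 16*x + 16)/(x**5 - 4*x**4 - 16*x + 64)) dx + ∫(-5/(x - 2)) dx + ∫(-3/(x**2 + 1)) dx + ∫(3*cos(2*x)) dx.
Step 4. Evaluate the standard form [assuming x > 0]: now -log(x) + 4*log(x + 1) + ∫((-3*x**4 - 12*x**3 + 24*x**2 - 16*x + 16)/(x**5 - 4*x**4 - 16*x + 64)) dx + ∫(-5/(x - 2)) dx + ∫(-3/(x**2 + 1)) dx + ∫(3*cos(2*x)) dx.
Step 5. Evaluate the standard form [assuming x > 2]: now -log(x) - 5*log(x - 2) + 4*log(x + 1) + ∫((-3*x**4 - 12*x**3 + 24*x**2 - 16*x + 16)/(x**5 - 4*x**4 - 16*x + 64)) dx + ∫(-3/(x**2 + 1)) dx + ∫(3*cos(2*x)) dx.
Step 6. Evaluate the standard form: now -log(x) - 5*log(x - 2) + 4*log(x + 1) - 3*atan(x) + ∫((-3*x**4 - 12*x**3 + 24*x**2 - 16*x + 16)/(x**5 - 4*x**4 - 16*x + 64)) dx + ∫(3*cos(2*x)) dx.
Step 7. Evaluate the standard form: now -log(x) - 5*log(x - 2) + 4*log(x + 1) + 3*sin(2*x)/2 - 3*atan(x) + ∫((-3*x**4 - 12*x**3 + 24*x**2 - 16*x + 16)/(x**5 - 4*x**4 - 16*x + 64)) dx.
Step 8. Decompose ∫((-3*x**4 - 12*x**3 + 24*x**2 - 16*x + 16)/(x**5 - 4*x**4 - 16*x + 64)) dx by partial fractions, (-3*x**4 - 12*x**3 + 24*x**2 - 16*x + 16)/(x**5 - 4*x**4 - 16*x + 64) = -4/(x**2 + 4) + 1/(x + 2) + 1/(x - 2) - 5/(x - 4): now -log(x) - 5*log(x - 2) + 4*log(x + 1) + 3*sin(2*x)/2 - 3*atan(x) + ∫(-5/(x - 4)) dx + ∫(1/(x - 2)) dx + ∫(1/(x + 2)) dx + ∫(-4/(x**2 + 4)) dx.
Step 9. Evaluate the standard form [assuming x > 2]: now -log(x) - 4*log(x - 2) + 4*log(x + 1) + 3*sin(2*x)/2 - 3*atan(x) + ∫(-5/(x - 4)) dx + ∫(1/(x + 2)) dx + ∫(-4/(x**2 + 4)) dx.
Step 10. Evaluate the standard form [assuming x > 4]: now -log(x) - 5*log(x - 4) - 4*log(x - 2) + 4*log(x + 1) + 3*sin(2*x)/2 - 3*atan(x) + ∫(1/(x + 2)) dx + ∫(-4/(x**2 + 4)) dx.
Step 11. Evaluate the standard form [assuming x > -2]: now -log(x) - 5*log(x - 4) - 4*log(x - 2) + 4*log(x + 1) + log(x + 2) + 3*sin(2*x)/2 - 3*atan(x) + ∫(-4/(x**2 + 4)) dx.
Step 12. Evaluate the standard form: now -log(x) - 5*log(x - 4) - 4*log(x - 2) + 4*log(x + 1) + log(x + 2) + 3*sin(2*x)/2 - 2*atan(x/2) - 3*atan(x).
Answer: -log(x) - 5*log(x - 4) - 4*log(x - 2) + 4*log(x + 1) + log(x + 2) + 3*sin(2*x)/2 - 2*atan(x/2) - 3*atan(x).


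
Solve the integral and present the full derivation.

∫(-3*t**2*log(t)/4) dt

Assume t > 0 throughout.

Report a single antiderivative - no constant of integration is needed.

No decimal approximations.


Step 1. Integrate ∫(-3*t**2*log(t)/4) dt by parts with u = log(t), dv = (-3*t**2/4) dt, so v = -t**3/4 [assuming t > 0]: now -t**3*log(t)/4 + ∫(t**2/4) dt.
Step 2. Evaluate the standard form: now -t**3*log(t)/4 + t**3/12.
Answer: -t**3*log(t)/4 + t**3/12.


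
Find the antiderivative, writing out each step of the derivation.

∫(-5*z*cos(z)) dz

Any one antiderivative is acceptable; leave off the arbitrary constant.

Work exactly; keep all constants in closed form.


Step 1. Integrate ∫(-5*z*cos(z)) dz by parts with u = z, dv = (-5*cos(z)) dz, so v = -5*sin(z): now -5*z*sin(z) + ∫(5*sin(z)) dz.
Step 2. Evaluate the standard form: now -5*z*sin(z) - 5*cos(z).
Answer: -5*z*sin(z) - 5*cos(z).


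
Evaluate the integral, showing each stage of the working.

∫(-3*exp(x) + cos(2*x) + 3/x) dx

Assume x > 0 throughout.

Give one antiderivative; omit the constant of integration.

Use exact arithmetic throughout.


Step 1. Rewrite: now ∫(3/x) dx + ∫(-3*exp(x)) dx + ∫(cos(2*x)) dx.
Step 2. Evaluate the standard form: now -3*exp(x) + ∫(3/x) dx + ∫(cos(2*x)) dx.
Step 3. Evaluate the standard form [assuming x > 0]: now -3*exp(x) + 3*log(x) + ∫(cos(2*x)) dx.
Step 4. Evaluate the standard form: now -3*exp(x) + 3*log(x) + sin(2*x)/2.
Answer: -3*exp(x) + 3*log(x) + sin(2*x)/2.


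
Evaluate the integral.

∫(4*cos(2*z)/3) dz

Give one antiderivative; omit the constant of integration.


Answer: 2*sin(2*z)/3.


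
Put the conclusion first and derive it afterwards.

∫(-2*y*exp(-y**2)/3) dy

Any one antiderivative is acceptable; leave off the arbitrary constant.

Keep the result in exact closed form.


The answer is exp(-y**2)/3.
Step 1. Substitute u = y**2, turning ∫(-2*y*exp(-y**2)/3) dy into ∫(-exp(-u)/3) du: now ∫(-exp(-u)/3) du.
Step 2. Evaluate the standard form: now exp(-u)/3.
Step 3. Substitute back u = y**2: now exp(-y**2)/3.
Answer: exp(-y**2)/3.


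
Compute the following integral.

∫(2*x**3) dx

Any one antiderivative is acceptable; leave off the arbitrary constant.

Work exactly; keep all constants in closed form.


Answer: x**4/2.


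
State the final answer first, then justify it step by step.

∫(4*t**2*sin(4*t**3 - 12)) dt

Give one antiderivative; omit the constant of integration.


The answer is -cos(4*t**3 - 12)/3.
Step 1. Substitute u = t**3 - 3, turning ∫(4*t**2*sin(4*t**3 - 12)) dt into ∫(4*sin(4*u)/3) du: now ∫(4*sin(4*u)/3) du.
Step 2. Evaluate the standard form: now -cos(4*u)/3.
Step 3. Substitute back u = t**3 - 3: now -cos(4*t**3 - 12)/3.
Answer: -cos(4*t**3 - 12)/3.


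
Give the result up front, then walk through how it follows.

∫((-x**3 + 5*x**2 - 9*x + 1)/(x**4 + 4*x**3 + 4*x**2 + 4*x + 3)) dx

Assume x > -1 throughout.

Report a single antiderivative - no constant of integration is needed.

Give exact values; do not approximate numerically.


The answer is 4*log(x + 1) - 5*log(x + 3) - 2*atan(x).
Step 1. Decompose ∫((-x**3 + 5*x**2 - 9*x + 1)/(x**4 + 4*x**3 + 4*x**2 + 4*x + 3)) dx by partial fractions, (-x**3 + 5*x**2 - 9*x + 1)/(x**4 + 4*x**3 + 4*x**2 + 4*x + 3) = -2/(x**2 + 1) - 5/(x + 3) + 4/(x + 1): now ∫(4/(x + 1)) dx + ∫(-5/(x + 3)) dx + ∫(-2/(x**2 + 1)) dx.
Step 2. Evaluate the standard form [assuming x > -1]: now 4*log(x + 1) + ∫(-5/(x + 3)) dx + ∫(-2/(x**2 + 1)) dx.
Step 3. Evaluate the standard form [assuming x > -3]: now 4*log(x + 1) - 5*log(x + 3) + ∫(-2/(x**2 + 1)) dx.
Step 4. Evaluate the standard form: now 4*log(x + 1) - 5*log(x + 3) - 2*atan(x).
Answer: 4*log(x + 1) - 5*log(x + 3) - 2*atan(x).


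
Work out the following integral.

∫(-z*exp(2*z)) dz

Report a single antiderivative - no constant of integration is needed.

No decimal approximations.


Answer: -z*exp(2*z)/2 + exp(2*z)/4.


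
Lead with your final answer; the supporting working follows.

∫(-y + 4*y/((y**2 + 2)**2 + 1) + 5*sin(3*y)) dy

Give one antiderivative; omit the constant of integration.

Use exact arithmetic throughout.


The answer is -y**2/2 - 5*cos(3*y)/3 + 2*atan(y**2 + 2).
Step 1. Rewrite: now ∫(-y) dy + ∫(4*y/((y**2 + 2)**2 + 1)) dy + ∫(5*sin(3*y)) dy.
Step 2. Evaluate the standard form: now -5*cos(3*y)/3 + ∫(-y) dy + ∫(4*y/((y**2 + 2)**2 + 1)) dy.
Step 3. Evaluate the standard form: now -y**2/2 - 5*cos(3*y)/3 + ∫(4*y/((y**2 + 2)**2 + 1)) dy.
Step 4. Substitute u = y**2 + 2, turning ∫(4*y/((y**2 + 2)**2 + 1)) dy into ∫(2/(u**2 + 1)) du: now -y**2/2 - 5*cos(3*y)/3 + ∫(2/(u**2 + 1)) du.
Step 5. Evaluate the standard form: now -y**2/2 - 5*cos(3*y)/3 + 2*atan(u).
Step 6. Substitute back u = y**2 + 2: now -y**2/2 - 5*cos(3*y)/3 + 2*atan(y**2 + 2).
Answer: -y**2/2 - 5*cos(3*y)/3 + 2*atan(y**2 + 2).


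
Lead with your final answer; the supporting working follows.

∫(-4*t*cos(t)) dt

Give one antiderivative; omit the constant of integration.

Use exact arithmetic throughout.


The answer is -4*t*sin(t) - 4*cos(t).
Step 1. Integrate ∫(-4*t*cos(t)) dt by parts with u = t, dv = (-4*cos(t)) dt, so v = -4*sin(t): now -4*t*sin(t) + ∫(4*sin(t)) dt.
Step 2. Evaluate the standard form: now -4*t*sin(t) - 4*cos(t).
Answer: -4*t*sin(t) - 4*cos(t).


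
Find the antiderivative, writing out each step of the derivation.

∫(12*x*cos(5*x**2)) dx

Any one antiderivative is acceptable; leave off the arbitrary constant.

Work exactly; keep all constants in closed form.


Step 1. Substitute u = x**2, turning ∫(12*x*cos(5*x**2)) dx into ∫(6*cos(5*u)) du: now ∫(6*cos(5*u)) du.
Step 2. Evaluate the standard form: now 6*sin(5*u)/5.
Step 3. Substitute back u = x**2: now 6*sin(5*x**2)/5.
Answer: 6*sin(5*x**2)/5.


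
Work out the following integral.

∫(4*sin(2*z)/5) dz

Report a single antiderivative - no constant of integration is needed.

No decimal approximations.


Answer: -2*cos(2*z)/5.


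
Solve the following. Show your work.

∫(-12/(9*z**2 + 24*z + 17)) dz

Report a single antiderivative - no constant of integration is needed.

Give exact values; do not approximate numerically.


Step 1. Substitute u = -3*z - 4, turning ∫(-12/(9*z**2 + 24*z + 17)) dz into ∫(4/(u**2 + 1)) du: now ∫(4/(u**2 + 1)) du.
Step 2. Evaluate the standard form: now 4*atan(u).
Step 3. Substitute back u = -3*z - 4: now -4*atan(3*z + 4).
Answer: -4*atan(3*z + 4).


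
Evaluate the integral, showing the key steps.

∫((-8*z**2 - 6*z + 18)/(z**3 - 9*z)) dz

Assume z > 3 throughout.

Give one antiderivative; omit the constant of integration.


Step 1. Decompose ∫((-8*z**2 - 6*z + 18)/(z**3 - 9*z)) dz by partial fractions, (-8*z**2 - 6*z + 18)/(z**3 - 9*z) = -2/(z + 3) - 4/(z - 3) - 2/z: now ∫(-2/z) dz + ∫(-4/(z - 3)) dz + ∫(-2/(z + 3)) dz.
Step 2. Evaluate the standard form [assuming z > 3]: now -4*log(z - 3) + ∫(-2/z) dz + ∫(-2/(z + 3)) dz.
Step 3. Evaluate the standard form [assuming z > 0]: now -2*log(z) - 4*log(z - 3) + ∫(-2/(z + 3)) dz.
Step 4. Evaluate the standard form [assuming z > -3]: now -2*log(z) - 4*log(z - 3) - 2*log(z + 3).
Answer: -2*log(z) - 4*log(z - 3) - 2*log(z + 3).


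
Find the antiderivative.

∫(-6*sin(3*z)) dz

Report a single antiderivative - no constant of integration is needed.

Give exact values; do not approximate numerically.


Answer: 2*cos(3*z).


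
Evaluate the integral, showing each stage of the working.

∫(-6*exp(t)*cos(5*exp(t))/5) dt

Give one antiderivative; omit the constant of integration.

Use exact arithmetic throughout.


Step 1. Substitute u = exp(t), turning ∫(-6*exp(t)*cos(5*exp(t))/5) dt into ∫(-6*cos(5*u)/5) du: now ∫(-6*cos(5*u)/5) du.
Step 2. Evaluate the standard form: now -6*sin(5*u)/25.
Step 3. Substitute back u = exp(t): now -6*sin(5*exp(t))/25.
Answer: -6*sin(5*exp(t))/25.
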